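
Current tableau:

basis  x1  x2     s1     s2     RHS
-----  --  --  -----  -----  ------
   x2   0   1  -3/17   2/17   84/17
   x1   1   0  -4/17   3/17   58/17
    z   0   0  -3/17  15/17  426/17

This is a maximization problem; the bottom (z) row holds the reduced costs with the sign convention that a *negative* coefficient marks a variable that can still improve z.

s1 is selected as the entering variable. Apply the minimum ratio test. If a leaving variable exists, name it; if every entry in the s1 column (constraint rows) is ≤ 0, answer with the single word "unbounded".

s1-column entries: row 1: -3/17, row 2: -4/17. All ≤ 0, so s1 can increase without bound; the LP is unbounded in this direction.

unbounded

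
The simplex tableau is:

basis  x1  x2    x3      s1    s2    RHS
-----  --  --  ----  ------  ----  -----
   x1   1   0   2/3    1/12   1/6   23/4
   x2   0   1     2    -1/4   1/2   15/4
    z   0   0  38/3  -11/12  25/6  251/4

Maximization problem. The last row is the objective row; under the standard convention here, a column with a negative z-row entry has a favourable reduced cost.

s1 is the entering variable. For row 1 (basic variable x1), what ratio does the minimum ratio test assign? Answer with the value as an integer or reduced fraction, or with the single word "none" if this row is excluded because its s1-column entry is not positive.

69

Ratio = RHS / (s1 entry) = (23/4) / (1/12) = 69.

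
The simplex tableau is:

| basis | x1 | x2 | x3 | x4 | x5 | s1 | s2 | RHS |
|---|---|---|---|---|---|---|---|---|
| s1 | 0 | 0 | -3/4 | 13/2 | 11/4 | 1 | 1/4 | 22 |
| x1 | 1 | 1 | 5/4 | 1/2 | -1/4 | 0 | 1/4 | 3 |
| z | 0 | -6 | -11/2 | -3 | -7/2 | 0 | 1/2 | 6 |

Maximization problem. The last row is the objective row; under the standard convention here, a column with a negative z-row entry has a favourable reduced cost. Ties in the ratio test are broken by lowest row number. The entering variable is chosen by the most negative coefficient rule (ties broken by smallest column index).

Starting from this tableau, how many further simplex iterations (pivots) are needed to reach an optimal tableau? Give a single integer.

2

pivot: x2 in, x1 out → z = 24
pivot: x5 in, s1 out → z = 64
No improving column remains; optimal.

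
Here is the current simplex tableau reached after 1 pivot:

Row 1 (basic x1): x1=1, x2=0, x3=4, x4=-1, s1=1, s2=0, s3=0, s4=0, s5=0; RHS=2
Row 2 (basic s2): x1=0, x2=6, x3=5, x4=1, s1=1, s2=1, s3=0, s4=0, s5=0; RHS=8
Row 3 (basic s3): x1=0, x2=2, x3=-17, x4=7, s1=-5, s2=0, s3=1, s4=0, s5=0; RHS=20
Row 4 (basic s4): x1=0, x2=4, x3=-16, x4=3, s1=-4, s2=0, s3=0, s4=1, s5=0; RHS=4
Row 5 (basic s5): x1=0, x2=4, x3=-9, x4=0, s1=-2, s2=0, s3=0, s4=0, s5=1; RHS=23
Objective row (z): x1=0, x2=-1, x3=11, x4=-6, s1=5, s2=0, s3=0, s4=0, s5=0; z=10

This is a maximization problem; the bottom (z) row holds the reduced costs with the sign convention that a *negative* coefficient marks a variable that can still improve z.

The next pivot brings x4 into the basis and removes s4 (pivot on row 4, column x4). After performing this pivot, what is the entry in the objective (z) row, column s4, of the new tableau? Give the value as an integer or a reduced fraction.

2

Pivot element is row 4, column x4: 3.
Normalize row 4: new (row 4, s4) = 1/3 = 1/3.
z-row ← z-row − (-6)·(new row 4): 0 − (-6)·(1/3) = 2.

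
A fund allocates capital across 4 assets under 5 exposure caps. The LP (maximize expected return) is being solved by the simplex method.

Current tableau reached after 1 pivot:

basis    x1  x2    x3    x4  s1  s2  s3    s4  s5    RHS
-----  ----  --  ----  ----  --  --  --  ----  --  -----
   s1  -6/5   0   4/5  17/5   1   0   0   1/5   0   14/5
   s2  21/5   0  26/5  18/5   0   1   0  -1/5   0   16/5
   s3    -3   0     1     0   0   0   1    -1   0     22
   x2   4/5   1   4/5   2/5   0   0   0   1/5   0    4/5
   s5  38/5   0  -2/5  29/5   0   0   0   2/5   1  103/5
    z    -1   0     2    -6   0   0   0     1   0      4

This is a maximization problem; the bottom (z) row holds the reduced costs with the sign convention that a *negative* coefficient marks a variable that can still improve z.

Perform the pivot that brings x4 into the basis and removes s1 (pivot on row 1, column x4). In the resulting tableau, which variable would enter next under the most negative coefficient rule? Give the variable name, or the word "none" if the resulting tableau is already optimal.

x1

Pivot element 17/5. New z-row = old z-row − (-6)·(row 1/(17/5)).
Updated z-row coefficients: x1: -53/17, x2: 0, x3: 58/17, x4: 0, s1: 30/17, s2: 0, s3: 0, s4: 23/17, s5: 0.
The most negative is -53/17 in column x1, so x1 would enter next.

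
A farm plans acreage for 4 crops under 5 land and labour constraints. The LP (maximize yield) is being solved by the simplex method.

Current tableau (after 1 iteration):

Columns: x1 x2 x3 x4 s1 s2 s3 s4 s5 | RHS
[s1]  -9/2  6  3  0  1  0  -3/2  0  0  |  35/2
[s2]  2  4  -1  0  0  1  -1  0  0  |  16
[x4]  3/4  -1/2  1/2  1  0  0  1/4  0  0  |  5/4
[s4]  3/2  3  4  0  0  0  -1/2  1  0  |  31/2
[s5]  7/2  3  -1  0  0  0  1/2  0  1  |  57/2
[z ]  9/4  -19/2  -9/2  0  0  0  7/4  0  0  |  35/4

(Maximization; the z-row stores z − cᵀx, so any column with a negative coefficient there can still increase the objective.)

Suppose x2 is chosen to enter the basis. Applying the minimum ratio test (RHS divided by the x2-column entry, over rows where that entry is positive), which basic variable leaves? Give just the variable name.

Ratios: row 1 (s1): (35/2)/6 = 35/12; row 2 (s2): 16/4 = 4; row 3 (x4): entry -1/2 ≤ 0, skip; row 4 (s4): (31/2)/3 = 31/6; row 5 (s5): (57/2)/3 = 19/2.
Minimum ratio 35/12 is in the s1 row, so s1 leaves.

s1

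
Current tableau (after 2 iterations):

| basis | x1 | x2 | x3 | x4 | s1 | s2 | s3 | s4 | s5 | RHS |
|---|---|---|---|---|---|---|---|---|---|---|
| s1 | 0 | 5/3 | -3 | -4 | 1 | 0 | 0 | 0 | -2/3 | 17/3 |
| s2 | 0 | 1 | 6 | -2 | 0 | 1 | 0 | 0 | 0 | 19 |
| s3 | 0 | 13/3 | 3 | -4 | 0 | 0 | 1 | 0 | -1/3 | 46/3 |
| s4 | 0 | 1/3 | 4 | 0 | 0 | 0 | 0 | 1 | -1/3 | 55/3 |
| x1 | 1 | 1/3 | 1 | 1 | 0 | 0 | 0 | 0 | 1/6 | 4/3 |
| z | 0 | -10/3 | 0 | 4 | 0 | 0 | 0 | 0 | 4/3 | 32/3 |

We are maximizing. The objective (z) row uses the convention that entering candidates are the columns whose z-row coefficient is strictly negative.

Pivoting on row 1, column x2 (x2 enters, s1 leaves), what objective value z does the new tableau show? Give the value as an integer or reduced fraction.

22

Minimum ratio for x2: (17/3)/(5/3) = 17/5.
z changes by −(z-row coeff of x2)·ratio = −(-10/3)·(17/5) = 34/3.
New z = 32/3 + (34/3) = 22.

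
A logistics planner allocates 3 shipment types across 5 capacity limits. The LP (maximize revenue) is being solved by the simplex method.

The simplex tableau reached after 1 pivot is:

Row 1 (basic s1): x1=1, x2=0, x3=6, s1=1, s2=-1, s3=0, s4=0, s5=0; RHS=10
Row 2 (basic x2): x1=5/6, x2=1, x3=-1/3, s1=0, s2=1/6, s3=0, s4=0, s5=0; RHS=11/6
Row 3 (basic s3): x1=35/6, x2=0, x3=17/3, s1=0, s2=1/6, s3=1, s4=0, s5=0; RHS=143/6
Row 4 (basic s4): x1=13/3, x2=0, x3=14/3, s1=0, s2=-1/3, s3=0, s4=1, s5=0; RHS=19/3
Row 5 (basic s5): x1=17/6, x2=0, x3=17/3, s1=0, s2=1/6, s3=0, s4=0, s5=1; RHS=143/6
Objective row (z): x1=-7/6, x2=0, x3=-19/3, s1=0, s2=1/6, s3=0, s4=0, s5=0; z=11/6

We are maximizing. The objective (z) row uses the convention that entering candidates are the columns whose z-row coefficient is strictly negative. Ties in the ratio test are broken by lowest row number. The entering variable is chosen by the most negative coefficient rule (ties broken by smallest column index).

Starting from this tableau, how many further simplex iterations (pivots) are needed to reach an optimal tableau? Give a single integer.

pivot: x3 in, s4 out → z = 73/7
pivot: s2 in, x2 out → z = 15
No improving column remains; optimal.

2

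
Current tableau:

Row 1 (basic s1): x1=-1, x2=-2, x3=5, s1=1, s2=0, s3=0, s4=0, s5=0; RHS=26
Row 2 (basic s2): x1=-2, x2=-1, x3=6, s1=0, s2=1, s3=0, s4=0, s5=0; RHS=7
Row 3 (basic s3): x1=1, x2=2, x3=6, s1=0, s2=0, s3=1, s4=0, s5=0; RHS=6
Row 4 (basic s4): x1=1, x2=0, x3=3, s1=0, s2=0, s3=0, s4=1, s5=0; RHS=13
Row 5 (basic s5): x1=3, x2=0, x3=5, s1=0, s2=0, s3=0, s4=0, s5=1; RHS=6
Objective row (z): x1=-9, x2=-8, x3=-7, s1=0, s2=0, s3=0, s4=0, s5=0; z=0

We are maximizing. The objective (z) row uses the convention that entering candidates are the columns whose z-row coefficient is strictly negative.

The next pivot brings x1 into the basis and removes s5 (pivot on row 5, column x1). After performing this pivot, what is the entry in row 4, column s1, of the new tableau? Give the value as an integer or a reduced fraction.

Pivot element is row 5, column x1: 3.
Normalize row 5: new (row 5, s1) = 0/3 = 0.
row 4 ← row 4 − 1·(new row 5): 0 − 1·0 = 0.

0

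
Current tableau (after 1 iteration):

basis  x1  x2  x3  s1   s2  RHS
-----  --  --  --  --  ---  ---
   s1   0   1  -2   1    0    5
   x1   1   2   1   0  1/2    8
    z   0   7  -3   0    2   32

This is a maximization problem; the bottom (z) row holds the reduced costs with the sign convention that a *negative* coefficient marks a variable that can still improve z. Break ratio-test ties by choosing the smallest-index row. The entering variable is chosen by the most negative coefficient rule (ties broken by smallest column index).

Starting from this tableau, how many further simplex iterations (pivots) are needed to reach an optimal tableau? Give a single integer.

pivot: x3 in, x1 out → z = 56
No improving column remains; optimal.

1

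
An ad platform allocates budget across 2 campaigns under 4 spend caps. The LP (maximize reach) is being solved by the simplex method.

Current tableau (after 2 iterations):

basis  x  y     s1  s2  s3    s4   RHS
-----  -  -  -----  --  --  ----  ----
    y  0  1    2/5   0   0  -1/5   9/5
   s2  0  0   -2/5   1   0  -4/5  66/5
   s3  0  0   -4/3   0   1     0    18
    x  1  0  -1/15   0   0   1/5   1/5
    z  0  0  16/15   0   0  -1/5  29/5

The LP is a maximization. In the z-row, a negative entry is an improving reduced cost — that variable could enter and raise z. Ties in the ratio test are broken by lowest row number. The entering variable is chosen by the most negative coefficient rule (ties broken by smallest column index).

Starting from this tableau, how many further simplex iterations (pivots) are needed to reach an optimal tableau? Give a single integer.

pivot: s4 in, x out → z = 6
No improving column remains; optimal.

1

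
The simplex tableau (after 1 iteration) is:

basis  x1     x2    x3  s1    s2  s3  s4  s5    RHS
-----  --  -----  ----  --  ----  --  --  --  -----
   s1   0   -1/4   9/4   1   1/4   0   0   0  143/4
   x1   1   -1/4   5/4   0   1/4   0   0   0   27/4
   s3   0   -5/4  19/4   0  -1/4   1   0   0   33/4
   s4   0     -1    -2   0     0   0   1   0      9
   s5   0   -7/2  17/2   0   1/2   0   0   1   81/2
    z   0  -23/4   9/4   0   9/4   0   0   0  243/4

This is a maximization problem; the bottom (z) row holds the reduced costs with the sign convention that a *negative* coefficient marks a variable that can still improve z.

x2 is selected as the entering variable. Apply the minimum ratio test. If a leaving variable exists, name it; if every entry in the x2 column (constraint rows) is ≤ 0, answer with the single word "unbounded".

x2-column entries: row 1: -1/4, row 2: -1/4, row 3: -5/4, row 4: -1, row 5: -7/2. All ≤ 0, so x2 can increase without bound; the LP is unbounded in this direction.

unbounded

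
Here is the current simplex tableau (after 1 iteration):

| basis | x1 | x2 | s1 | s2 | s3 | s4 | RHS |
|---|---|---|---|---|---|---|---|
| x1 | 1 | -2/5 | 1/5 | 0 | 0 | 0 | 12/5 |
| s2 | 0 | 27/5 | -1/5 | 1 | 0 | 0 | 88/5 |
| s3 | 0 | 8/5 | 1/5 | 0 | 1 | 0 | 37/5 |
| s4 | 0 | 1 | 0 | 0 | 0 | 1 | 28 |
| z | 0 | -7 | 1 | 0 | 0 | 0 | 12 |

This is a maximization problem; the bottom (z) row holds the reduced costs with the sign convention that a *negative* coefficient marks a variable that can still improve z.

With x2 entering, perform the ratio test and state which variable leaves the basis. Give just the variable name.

Ratios: row 1 (x1): entry -2/5 ≤ 0, skip; row 2 (s2): (88/5)/(27/5) = 88/27; row 3 (s3): (37/5)/(8/5) = 37/8; row 4 (s4): 28/1 = 28.
Minimum ratio 88/27 is in the s2 row, so s2 leaves.

s2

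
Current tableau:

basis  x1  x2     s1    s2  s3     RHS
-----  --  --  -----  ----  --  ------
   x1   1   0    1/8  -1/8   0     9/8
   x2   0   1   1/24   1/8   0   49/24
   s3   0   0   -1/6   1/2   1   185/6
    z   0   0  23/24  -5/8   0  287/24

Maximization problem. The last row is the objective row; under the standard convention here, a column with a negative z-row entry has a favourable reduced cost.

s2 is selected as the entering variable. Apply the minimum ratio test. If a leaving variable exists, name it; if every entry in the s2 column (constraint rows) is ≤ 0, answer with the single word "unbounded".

Ratios: row 1 (x1): entry -1/8 ≤ 0, skip; row 2 (x2): (49/24)/(1/8) = 49/3; row 3 (s3): (185/6)/(1/2) = 185/3.
Minimum ratio is in the x2 row, so x2 leaves.

x2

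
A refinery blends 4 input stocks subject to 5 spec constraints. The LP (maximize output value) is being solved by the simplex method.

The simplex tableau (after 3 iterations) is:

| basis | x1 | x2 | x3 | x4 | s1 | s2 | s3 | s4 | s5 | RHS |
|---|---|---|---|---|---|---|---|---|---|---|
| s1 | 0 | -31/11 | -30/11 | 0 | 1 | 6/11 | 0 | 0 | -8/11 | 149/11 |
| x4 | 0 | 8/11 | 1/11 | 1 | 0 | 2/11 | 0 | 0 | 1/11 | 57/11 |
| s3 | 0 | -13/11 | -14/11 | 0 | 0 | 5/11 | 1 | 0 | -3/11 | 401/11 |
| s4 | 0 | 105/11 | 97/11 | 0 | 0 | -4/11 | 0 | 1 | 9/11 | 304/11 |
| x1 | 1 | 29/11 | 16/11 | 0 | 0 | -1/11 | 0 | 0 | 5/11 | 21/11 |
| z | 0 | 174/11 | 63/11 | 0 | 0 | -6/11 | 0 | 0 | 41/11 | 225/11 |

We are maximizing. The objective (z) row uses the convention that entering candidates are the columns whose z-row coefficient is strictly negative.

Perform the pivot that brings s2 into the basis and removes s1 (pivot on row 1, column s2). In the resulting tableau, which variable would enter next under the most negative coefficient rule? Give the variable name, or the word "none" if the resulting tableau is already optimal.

none

Pivot element 6/11. New z-row = old z-row − (-6/11)·(row 1/(6/11)).
Updated z-row coefficients: x1: 0, x2: 13, x3: 3, x4: 0, s1: 1, s2: 0, s3: 0, s4: 0, s5: 3.
No coefficient is strictly negative; the tableau after this pivot is optimal.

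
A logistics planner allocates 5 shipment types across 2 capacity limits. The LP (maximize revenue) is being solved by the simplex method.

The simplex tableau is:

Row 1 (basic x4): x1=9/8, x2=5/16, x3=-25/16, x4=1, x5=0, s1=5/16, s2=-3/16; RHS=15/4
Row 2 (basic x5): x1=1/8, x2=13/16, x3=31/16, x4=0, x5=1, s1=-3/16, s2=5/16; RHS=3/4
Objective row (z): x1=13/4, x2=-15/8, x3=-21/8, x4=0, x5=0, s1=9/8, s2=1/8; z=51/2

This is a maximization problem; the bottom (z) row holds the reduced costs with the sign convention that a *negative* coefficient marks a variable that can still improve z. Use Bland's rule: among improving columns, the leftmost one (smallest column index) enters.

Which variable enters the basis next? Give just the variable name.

x2

Objective-row coefficients: x1: 13/4, x2: -15/8, x3: -21/8, x4: 0, x5: 0, s1: 9/8, s2: 1/8.
Improving columns: x2, x3. Bland's rule picks the smallest column index → x2.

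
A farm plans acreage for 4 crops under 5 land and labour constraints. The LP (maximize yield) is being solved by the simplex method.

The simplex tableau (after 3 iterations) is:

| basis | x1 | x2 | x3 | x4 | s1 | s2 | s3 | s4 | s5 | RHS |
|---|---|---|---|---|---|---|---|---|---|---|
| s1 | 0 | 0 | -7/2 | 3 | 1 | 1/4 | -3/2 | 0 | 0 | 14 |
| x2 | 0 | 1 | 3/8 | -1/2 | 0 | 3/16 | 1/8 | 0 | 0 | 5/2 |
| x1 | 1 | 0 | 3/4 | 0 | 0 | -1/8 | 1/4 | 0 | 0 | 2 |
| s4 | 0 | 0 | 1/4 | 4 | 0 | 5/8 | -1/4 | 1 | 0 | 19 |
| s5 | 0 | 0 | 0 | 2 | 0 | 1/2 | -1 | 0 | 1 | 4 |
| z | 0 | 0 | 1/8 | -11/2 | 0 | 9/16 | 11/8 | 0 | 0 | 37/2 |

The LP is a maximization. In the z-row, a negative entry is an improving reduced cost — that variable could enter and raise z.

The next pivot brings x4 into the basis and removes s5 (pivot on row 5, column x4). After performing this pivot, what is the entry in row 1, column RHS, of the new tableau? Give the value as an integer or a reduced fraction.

8

Pivot element is row 5, column x4: 2.
Normalize row 5: new (row 5, RHS) = 4/2 = 2.
row 1 ← row 1 − 3·(new row 5): 14 − 3·2 = 8.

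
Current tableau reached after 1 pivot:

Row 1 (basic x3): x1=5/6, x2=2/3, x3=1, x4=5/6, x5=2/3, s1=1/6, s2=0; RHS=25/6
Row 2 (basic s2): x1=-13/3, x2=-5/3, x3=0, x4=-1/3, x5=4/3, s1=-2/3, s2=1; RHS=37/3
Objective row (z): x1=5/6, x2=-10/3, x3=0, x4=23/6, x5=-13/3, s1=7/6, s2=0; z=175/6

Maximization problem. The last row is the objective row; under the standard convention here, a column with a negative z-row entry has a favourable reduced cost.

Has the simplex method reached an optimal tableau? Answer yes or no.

Column x2 has objective-row coefficient -10/3, which is negative; an improving pivot exists, so not yet optimal.

no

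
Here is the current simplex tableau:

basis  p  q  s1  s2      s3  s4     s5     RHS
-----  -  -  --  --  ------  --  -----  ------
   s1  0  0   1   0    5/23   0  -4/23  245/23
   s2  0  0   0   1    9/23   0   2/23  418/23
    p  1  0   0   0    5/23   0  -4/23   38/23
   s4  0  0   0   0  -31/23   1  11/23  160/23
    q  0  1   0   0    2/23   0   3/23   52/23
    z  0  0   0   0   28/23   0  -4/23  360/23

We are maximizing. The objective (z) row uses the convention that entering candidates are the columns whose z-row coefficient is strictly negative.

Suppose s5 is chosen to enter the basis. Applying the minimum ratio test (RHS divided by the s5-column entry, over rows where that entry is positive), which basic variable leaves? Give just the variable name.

s4

Ratios: row 1 (s1): entry -4/23 ≤ 0, skip; row 2 (s2): (418/23)/(2/23) = 209; row 3 (p): entry -4/23 ≤ 0, skip; row 4 (s4): (160/23)/(11/23) = 160/11; row 5 (q): (52/23)/(3/23) = 52/3.
Minimum ratio 160/11 is in the s4 row, so s4 leaves.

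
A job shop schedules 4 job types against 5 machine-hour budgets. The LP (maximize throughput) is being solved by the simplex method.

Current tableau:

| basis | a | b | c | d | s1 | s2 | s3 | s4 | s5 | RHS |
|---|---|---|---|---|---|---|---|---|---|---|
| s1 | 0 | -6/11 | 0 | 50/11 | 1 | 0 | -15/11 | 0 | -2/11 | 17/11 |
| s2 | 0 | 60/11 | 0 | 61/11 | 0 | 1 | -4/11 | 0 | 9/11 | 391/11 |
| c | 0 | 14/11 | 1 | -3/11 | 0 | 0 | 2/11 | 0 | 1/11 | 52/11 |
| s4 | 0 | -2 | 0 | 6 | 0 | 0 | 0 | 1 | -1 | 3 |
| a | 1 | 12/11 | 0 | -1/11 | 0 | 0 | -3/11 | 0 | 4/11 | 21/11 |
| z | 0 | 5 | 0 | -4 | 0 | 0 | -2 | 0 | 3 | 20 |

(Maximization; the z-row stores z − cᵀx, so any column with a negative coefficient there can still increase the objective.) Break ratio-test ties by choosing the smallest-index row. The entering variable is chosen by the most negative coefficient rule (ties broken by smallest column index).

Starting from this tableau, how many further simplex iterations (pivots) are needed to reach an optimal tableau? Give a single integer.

pivot: d in, s1 out → z = 534/25
pivot: s3 in, s4 out → z = 346/15
pivot: s1 in, c out → z = 151/2
No improving column remains; optimal.

3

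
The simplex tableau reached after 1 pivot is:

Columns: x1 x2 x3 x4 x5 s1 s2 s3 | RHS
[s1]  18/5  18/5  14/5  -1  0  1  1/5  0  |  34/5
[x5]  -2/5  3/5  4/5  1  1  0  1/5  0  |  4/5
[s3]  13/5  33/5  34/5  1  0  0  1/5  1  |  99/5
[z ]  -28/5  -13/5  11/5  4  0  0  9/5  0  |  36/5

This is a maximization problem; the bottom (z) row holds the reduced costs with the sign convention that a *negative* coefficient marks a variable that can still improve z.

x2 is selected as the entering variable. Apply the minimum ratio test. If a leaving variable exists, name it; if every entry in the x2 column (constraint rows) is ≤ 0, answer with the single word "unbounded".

Ratios: row 1 (s1): (34/5)/(18/5) = 17/9; row 2 (x5): (4/5)/(3/5) = 4/3; row 3 (s3): (99/5)/(33/5) = 3.
Minimum ratio is in the x5 row, so x5 leaves.

x5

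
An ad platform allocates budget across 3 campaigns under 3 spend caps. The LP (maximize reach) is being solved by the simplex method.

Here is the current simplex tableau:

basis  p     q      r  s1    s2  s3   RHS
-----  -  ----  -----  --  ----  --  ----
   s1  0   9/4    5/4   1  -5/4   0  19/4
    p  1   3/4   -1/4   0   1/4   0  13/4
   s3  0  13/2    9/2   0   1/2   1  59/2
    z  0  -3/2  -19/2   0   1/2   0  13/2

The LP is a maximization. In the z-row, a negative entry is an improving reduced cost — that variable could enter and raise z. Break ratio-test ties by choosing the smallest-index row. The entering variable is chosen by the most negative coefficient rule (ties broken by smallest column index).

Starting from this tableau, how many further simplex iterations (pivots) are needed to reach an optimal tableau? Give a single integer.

pivot: r in, s1 out → z = 213/5
pivot: s2 in, s3 out → z = 1623/25
No improving column remains; optimal.

2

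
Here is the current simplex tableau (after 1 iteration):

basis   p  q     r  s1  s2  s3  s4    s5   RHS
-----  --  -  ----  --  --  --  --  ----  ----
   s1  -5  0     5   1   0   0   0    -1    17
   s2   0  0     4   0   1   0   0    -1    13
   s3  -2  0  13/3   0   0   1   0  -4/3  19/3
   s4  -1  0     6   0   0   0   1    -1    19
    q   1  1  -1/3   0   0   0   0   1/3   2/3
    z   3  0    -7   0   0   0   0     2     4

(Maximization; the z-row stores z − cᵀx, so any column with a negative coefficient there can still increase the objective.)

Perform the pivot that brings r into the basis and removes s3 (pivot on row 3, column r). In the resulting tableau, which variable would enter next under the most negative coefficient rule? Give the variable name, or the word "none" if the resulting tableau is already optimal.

p

Pivot element 13/3. New z-row = old z-row − (-7)·(row 3/(13/3)).
Updated z-row coefficients: p: -3/13, q: 0, r: 0, s1: 0, s2: 0, s3: 21/13, s4: 0, s5: -2/13.
The most negative is -3/13 in column p, so p would enter next.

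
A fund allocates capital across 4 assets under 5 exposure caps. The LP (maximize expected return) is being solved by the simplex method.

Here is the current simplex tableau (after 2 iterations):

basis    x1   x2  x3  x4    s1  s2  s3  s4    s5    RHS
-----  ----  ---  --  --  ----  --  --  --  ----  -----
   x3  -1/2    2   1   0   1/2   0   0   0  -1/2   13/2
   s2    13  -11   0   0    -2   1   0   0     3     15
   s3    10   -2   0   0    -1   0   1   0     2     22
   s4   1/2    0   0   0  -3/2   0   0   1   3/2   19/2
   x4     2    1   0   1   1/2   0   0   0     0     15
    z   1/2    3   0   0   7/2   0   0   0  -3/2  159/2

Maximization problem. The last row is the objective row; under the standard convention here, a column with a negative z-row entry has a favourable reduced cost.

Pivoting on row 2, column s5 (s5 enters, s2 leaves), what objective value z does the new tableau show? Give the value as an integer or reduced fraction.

Minimum ratio for s5: 15/3 = 5.
z changes by −(z-row coeff of s5)·ratio = −(-3/2)·5 = 15/2.
New z = 159/2 + (15/2) = 87.

87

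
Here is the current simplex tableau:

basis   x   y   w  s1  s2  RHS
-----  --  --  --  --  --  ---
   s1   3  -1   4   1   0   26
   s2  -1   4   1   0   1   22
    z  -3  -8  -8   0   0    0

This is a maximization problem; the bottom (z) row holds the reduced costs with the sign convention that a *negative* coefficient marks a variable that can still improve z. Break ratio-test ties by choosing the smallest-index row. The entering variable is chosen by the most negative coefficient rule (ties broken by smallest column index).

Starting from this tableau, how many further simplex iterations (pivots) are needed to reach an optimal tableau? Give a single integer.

pivot: y in, s2 out → z = 44
pivot: w in, s1 out → z = 1504/17
pivot: x in, w out → z = 1114/11
No improving column remains; optimal.

3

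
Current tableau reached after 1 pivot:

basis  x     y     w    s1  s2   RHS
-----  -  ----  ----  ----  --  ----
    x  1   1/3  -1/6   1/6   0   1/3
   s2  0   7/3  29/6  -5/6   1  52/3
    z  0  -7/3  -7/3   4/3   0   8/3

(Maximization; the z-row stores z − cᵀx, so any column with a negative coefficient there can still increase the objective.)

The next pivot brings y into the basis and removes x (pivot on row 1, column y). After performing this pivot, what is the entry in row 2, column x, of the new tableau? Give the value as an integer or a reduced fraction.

-7

Pivot element is row 1, column y: 1/3.
Normalize row 1: new (row 1, x) = 1/(1/3) = 3.
row 2 ← row 2 − (7/3)·(new row 1): 0 − (7/3)·3 = -7.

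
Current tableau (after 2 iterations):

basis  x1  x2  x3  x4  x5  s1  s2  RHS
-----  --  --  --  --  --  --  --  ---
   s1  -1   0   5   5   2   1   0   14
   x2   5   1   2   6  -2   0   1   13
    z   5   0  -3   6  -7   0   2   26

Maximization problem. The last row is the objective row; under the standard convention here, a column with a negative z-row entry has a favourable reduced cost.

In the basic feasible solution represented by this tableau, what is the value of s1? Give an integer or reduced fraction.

s1 is basic (row 1); its value is the RHS of that row: 14.

14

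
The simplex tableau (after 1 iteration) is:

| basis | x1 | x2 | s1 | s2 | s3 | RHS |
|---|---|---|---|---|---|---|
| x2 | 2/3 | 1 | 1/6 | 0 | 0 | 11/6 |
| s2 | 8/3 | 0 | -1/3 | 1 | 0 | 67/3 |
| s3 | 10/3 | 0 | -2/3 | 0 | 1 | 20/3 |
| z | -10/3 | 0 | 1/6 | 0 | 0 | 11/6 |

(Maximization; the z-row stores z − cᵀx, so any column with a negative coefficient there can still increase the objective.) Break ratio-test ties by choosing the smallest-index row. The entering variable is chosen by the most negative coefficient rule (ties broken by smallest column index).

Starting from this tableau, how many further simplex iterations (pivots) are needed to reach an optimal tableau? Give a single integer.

2

pivot: x1 in, s3 out → z = 17/2
pivot: s1 in, x2 out → z = 28/3
No improving column remains; optimal.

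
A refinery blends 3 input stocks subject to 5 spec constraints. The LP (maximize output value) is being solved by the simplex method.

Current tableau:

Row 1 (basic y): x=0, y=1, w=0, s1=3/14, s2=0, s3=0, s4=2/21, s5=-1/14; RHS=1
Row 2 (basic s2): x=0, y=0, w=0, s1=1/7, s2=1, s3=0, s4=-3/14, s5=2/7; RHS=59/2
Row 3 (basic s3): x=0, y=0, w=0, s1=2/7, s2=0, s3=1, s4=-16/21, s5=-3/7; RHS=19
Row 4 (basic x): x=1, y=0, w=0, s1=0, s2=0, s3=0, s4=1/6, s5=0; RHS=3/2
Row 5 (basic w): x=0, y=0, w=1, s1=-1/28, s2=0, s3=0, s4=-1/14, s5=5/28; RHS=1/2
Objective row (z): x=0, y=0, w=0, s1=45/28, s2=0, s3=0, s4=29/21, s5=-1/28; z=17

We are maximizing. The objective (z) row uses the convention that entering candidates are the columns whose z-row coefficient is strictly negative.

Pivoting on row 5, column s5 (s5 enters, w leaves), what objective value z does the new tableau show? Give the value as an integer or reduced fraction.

171/10

Minimum ratio for s5: (1/2)/(5/28) = 14/5.
z changes by −(z-row coeff of s5)·ratio = −(-1/28)·(14/5) = 1/10.
New z = 17 + (1/10) = 171/10.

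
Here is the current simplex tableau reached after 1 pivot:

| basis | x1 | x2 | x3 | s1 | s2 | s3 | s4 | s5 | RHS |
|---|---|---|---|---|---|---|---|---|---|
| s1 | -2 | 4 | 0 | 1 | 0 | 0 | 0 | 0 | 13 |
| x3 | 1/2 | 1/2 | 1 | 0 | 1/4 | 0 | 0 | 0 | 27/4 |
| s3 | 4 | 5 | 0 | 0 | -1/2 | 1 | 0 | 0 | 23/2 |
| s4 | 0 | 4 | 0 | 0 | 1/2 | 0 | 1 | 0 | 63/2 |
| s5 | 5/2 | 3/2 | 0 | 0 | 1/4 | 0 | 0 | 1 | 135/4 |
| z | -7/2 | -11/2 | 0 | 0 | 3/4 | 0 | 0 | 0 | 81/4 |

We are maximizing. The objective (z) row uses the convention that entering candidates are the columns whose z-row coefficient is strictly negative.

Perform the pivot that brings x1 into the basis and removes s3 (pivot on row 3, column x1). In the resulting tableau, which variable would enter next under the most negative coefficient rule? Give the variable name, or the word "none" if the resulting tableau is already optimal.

Pivot element 4. New z-row = old z-row − (-7/2)·(row 3/4).
Updated z-row coefficients: x1: 0, x2: -9/8, x3: 0, s1: 0, s2: 5/16, s3: 7/8, s4: 0, s5: 0.
The most negative is -9/8 in column x2, so x2 would enter next.

x2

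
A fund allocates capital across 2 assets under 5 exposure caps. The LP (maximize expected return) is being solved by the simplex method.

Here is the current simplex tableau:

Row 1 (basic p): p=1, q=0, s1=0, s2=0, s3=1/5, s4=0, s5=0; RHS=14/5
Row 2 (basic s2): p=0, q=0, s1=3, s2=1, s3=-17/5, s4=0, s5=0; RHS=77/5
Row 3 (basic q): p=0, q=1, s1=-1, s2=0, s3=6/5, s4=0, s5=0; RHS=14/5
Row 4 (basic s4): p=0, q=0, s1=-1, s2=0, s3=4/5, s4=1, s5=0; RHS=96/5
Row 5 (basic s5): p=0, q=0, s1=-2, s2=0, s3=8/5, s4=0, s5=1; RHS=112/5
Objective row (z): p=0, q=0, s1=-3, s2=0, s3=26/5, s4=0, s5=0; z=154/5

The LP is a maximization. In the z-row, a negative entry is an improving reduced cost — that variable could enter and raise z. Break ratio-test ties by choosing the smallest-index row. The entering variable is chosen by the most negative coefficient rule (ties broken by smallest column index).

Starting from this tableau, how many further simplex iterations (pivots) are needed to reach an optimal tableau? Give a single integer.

1

pivot: s1 in, s2 out → z = 231/5
No improving column remains; optimal.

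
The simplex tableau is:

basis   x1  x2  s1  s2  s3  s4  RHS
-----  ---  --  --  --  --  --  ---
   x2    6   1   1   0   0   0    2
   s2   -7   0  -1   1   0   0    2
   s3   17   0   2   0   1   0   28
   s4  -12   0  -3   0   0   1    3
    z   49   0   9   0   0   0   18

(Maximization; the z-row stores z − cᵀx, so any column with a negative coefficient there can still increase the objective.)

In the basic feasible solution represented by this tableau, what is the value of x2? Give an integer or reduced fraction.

2

x2 is basic (row 1); its value is the RHS of that row: 2.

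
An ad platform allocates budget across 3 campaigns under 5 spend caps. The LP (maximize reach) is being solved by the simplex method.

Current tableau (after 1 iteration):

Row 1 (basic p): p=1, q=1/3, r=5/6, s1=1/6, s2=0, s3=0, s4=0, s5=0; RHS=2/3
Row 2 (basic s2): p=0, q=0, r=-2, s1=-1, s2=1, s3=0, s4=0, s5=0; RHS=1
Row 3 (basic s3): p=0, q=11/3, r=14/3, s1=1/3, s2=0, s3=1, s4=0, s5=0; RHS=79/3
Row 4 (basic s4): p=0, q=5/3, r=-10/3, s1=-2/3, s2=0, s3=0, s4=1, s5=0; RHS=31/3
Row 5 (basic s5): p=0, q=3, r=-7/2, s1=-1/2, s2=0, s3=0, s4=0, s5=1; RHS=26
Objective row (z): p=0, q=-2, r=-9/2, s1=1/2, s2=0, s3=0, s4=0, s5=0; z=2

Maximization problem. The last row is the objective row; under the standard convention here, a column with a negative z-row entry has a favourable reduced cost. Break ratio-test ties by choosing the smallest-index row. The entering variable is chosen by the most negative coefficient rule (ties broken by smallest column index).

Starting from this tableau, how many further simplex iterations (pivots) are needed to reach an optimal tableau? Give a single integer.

pivot: r in, p out → z = 28/5
pivot: q in, r out → z = 6
No improving column remains; optimal.

2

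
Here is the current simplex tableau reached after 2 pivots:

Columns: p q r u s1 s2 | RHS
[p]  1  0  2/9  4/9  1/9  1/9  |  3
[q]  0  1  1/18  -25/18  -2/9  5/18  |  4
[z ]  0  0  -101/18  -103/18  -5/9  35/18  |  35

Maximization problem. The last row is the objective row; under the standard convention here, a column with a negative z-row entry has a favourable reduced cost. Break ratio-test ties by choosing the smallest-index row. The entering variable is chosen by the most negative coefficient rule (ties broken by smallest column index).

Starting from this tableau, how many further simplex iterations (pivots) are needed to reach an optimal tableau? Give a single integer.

2

pivot: u in, p out → z = 589/8
pivot: r in, u out → z = 443/4
No improving column remains; optimal.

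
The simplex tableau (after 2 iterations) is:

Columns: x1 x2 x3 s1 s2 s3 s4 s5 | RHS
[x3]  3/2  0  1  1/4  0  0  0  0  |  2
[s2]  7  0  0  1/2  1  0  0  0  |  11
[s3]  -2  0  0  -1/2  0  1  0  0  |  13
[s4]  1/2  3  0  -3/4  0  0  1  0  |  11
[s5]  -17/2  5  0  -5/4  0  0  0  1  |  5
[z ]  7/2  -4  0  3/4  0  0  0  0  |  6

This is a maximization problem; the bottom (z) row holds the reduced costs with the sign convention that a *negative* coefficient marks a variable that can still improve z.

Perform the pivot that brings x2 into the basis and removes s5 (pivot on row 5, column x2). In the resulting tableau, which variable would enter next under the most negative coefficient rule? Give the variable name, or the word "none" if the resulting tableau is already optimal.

x1

Pivot element 5. New z-row = old z-row − (-4)·(row 5/5).
Updated z-row coefficients: x1: -33/10, x2: 0, x3: 0, s1: -1/4, s2: 0, s3: 0, s4: 0, s5: 4/5.
The most negative is -33/10 in column x1, so x1 would enter next.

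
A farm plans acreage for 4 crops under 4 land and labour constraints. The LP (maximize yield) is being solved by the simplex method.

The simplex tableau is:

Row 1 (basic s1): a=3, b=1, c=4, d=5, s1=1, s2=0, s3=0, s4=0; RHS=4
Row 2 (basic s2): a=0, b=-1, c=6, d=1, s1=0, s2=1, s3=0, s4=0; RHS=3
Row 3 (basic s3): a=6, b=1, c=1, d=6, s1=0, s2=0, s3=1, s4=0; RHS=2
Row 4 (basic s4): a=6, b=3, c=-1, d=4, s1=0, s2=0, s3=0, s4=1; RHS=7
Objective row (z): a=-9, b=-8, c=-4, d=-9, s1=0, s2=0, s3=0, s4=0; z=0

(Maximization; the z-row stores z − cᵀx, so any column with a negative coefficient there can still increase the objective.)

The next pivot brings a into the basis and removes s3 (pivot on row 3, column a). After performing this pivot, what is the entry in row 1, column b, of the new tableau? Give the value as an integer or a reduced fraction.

1/2

Pivot element is row 3, column a: 6.
Normalize row 3: new (row 3, b) = 1/6 = 1/6.
row 1 ← row 1 − 3·(new row 3): 1 − 3·(1/6) = 1/2.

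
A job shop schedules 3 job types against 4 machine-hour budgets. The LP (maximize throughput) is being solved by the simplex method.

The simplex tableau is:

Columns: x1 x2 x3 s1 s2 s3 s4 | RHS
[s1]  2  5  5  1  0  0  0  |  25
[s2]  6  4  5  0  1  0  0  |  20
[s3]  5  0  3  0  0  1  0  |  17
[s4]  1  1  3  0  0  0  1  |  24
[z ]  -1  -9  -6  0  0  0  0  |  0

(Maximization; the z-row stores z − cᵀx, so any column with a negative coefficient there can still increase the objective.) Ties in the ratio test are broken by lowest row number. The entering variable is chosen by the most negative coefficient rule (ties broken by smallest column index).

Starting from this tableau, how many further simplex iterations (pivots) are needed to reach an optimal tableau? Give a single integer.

1

pivot: x2 in, s1 out → z = 45
No improving column remains; optimal.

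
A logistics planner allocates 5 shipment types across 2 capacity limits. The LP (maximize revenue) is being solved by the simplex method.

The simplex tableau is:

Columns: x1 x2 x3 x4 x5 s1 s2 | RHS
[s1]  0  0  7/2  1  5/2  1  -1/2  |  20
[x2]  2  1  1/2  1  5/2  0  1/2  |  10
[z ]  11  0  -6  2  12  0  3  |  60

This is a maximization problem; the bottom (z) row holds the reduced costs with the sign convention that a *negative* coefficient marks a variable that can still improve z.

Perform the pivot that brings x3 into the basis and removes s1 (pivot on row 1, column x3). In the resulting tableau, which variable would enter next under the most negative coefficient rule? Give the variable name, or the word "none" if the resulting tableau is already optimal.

none

Pivot element 7/2. New z-row = old z-row − (-6)·(row 1/(7/2)).
Updated z-row coefficients: x1: 11, x2: 0, x3: 0, x4: 26/7, x5: 114/7, s1: 12/7, s2: 15/7.
No coefficient is strictly negative; the tableau after this pivot is optimal.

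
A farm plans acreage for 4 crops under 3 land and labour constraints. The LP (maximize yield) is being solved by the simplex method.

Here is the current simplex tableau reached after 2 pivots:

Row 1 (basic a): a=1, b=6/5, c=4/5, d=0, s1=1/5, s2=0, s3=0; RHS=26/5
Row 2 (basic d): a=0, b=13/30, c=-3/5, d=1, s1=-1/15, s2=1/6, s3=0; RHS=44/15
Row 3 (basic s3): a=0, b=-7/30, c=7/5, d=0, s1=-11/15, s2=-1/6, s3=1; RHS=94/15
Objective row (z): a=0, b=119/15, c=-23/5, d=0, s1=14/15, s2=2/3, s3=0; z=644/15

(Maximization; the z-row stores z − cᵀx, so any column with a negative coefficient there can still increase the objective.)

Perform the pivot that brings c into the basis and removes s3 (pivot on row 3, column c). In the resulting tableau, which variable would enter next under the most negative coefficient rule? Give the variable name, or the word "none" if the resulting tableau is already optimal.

Pivot element 7/5. New z-row = old z-row − (-23/5)·(row 3/(7/5)).
Updated z-row coefficients: a: 0, b: 43/6, c: 0, d: 0, s1: -31/21, s2: 5/42, s3: 23/7.
The most negative is -31/21 in column s1, so s1 would enter next.

s1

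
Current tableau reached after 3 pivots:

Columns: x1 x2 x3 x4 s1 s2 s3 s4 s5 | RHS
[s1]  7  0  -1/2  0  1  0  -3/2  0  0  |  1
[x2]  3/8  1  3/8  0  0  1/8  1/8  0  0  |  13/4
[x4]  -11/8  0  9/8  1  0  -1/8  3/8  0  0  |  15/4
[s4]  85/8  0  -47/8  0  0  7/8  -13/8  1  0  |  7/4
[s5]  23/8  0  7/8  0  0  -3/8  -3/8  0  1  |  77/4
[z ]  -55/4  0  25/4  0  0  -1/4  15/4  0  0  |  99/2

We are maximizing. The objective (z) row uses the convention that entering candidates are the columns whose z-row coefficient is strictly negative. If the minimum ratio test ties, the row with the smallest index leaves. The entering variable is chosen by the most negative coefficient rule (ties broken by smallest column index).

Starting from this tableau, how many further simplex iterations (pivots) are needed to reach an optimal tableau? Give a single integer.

pivot: x1 in, s1 out → z = 1441/28
pivot: s2 in, s4 out → z = 2525/49
No improving column remains; optimal.

2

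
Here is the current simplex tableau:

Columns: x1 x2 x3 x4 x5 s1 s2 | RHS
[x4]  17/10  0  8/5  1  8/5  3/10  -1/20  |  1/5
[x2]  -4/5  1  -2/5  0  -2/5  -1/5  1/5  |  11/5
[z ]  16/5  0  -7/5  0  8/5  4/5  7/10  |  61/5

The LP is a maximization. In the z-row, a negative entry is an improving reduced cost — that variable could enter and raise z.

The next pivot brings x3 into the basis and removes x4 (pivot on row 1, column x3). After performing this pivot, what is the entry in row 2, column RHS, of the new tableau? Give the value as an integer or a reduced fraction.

9/4

Pivot element is row 1, column x3: 8/5.
Normalize row 1: new (row 1, RHS) = (1/5)/(8/5) = 1/8.
row 2 ← row 2 − (-2/5)·(new row 1): 11/5 − (-2/5)·(1/8) = 9/4.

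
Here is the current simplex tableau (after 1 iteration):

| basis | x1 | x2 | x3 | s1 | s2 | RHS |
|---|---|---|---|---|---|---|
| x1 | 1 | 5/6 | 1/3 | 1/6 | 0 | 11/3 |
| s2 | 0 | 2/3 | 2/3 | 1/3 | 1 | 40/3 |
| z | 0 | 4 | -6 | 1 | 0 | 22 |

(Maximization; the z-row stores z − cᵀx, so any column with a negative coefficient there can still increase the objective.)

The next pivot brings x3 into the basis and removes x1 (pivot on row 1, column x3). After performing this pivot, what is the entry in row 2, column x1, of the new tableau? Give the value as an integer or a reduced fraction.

Pivot element is row 1, column x3: 1/3.
Normalize row 1: new (row 1, x1) = 1/(1/3) = 3.
row 2 ← row 2 − (2/3)·(new row 1): 0 − (2/3)·3 = -2.

-2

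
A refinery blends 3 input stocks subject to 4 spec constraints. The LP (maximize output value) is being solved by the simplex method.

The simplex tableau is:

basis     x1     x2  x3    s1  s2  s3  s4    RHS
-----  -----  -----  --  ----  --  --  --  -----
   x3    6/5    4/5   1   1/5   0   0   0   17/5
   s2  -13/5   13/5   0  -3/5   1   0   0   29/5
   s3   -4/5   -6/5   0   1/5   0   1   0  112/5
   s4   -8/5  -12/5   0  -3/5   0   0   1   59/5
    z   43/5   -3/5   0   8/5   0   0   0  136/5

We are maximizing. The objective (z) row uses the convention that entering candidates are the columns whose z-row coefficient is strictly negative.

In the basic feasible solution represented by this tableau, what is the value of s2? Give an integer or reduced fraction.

s2 is basic (row 2); its value is the RHS of that row: 29/5.

29/5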